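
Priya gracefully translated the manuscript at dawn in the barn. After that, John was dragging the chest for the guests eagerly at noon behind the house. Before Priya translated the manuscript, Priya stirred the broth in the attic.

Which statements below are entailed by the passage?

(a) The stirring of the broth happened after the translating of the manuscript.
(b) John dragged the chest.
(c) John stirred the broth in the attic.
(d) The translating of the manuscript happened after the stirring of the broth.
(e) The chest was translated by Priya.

(a) Not entailed — the narrative places the stirring before the translating, not after.
(b) Entailed — 'drag' is an activity; 'was dragging' entails that some dragging happened, so 'dragged' holds.
(c) Not entailed — the passage has Priya stirring the broth, not John.
(d) Entailed — the narrative places the stirring before the translating.
(e) Not entailed — Priya translated the manuscript, not the chest; the chest belongs to the dragging event.

(b), (d)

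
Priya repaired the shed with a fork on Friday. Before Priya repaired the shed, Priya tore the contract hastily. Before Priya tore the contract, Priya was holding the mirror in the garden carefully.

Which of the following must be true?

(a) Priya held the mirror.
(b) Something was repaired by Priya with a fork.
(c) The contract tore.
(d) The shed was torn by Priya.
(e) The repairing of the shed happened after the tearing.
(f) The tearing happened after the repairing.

(a), (b), (c), (e)

(a) Entailed — 'hold' is an activity; 'was holding' entails that some holding happened, so 'held' holds.
(b) Entailed — the original entails any weakening of itself; this just drops 'on Friday' and generalizes the patient.
(c) Entailed — 'Priya tore the contract' is causative; it entails the inchoative 'the contract tore'.
(d) Not entailed — Priya tore the contract, not the shed; the shed belongs to the repairing event.
(e) Entailed — the narrative places the tearing before the repairing.
(f) Not entailed — the narrative places the tearing before the repairing, not after.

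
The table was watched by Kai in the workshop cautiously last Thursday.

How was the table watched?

cautiously

'cautiously' marks the manner of the watching event.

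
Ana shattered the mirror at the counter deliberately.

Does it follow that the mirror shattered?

yes

'Ana shattered the mirror' is the causative; it entails the inchoative 'the mirror shattered'.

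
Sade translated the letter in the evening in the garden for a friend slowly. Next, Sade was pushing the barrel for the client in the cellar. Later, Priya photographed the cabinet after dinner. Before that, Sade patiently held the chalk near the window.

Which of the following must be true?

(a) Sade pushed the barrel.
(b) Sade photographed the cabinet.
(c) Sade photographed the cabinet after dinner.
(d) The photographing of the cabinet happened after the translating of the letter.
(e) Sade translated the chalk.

(a), (d)

(a) Entailed — 'push' is an activity; 'was pushing' entails that some pushing happened, so 'pushed' holds.
(b) Not entailed — the passage has Priya photographing the cabinet, not Sade.
(c) Not entailed — the passage has Priya photographing the cabinet, not Sade.
(d) Entailed — the narrative places the translating before the photographing.
(e) Not entailed — Sade translated the letter, not the chalk; the chalk belongs to the holding event.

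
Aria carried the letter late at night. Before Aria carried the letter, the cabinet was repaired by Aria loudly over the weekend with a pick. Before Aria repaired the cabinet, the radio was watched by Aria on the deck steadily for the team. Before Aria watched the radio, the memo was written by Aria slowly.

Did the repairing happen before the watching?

no

The narrative orders the watching before the repairing.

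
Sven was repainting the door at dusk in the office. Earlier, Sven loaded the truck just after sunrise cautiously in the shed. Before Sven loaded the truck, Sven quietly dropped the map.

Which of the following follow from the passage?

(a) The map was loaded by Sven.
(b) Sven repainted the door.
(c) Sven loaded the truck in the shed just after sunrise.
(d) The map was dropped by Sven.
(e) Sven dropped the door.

(a) Not entailed — Sven loaded the truck, not the map; the map belongs to the dropping event.
(b) Not entailed — 'was repainting' is progressive on an accomplishment; it does not entail the completed 'repainted'.
(c) Entailed — dropping 'cautiously' leaves a sub-description the original still satisfies.
(d) Entailed — dropping 'quietly' leaves a sub-description the original still satisfies.
(e) Not entailed — Sven dropped the map, not the door; the door belongs to the repainting event.

(c), (d)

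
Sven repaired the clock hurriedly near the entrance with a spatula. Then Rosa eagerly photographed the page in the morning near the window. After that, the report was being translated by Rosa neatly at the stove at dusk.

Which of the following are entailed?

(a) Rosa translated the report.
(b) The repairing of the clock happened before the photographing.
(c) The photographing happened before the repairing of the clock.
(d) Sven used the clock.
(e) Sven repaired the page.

(b)

(a) Not entailed — 'was translating' is progressive on an accomplishment; it does not entail the completed 'translated'.
(b) Entailed — the narrative places the repairing before the photographing.
(c) Not entailed — the narrative places the repairing before the photographing, not after.
(d) Not entailed — the clock is the patient, not an instrument — Sven used a spatula.
(e) Not entailed — Sven repaired the clock, not the page; the page belongs to the photographing event.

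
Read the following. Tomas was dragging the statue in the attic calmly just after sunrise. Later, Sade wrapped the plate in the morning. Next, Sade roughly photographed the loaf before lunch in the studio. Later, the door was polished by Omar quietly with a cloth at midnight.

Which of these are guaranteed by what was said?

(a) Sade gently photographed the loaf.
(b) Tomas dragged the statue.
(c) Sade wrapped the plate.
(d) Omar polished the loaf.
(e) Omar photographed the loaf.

(b), (c)

(a) Not entailed — 'gently' adds a manner not in (and inconsistent with) the original.
(b) Entailed — 'drag' is an activity; 'was dragging' entails that some dragging happened, so 'dragged' holds.
(c) Entailed — the original entails any weakening of itself; this just drops 'in the morning'.
(d) Not entailed — Omar polished the door, not the loaf; the loaf belongs to the photographing event.
(e) Not entailed — the passage has Sade photographing the loaf, not Omar.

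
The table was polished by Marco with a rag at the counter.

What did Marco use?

'with a rag' marks the instrument of the polishing event.

a rag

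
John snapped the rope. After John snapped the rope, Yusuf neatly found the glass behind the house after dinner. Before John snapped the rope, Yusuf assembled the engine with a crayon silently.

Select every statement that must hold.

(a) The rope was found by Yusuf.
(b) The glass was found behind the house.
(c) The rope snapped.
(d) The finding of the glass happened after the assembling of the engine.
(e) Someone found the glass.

(a) Not entailed — Yusuf found the glass, not the rope; the rope belongs to the snapping event.
(b) Entailed — the original entails any weakening of itself; this just drops 'after dinner', 'neatly' and generalizes the agent.
(c) Entailed — 'John snapped the rope' is causative; it entails the inchoative 'the rope snapped'.
(d) Entailed — the narrative places the assembling before the finding.
(e) Entailed — dropping 'behind the house', 'after dinner', 'neatly' and generalizing the agent leaves a sub-description the original still satisfies.

(b), (c), (d), (e)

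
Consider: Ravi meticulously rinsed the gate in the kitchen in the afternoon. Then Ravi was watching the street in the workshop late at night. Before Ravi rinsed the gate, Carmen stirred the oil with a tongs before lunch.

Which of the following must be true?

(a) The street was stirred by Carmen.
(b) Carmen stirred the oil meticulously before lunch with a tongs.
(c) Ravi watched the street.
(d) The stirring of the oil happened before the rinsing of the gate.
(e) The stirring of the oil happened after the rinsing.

(a) Not entailed — Carmen stirred the oil, not the street; the street belongs to the watching event.
(b) Not entailed — 'meticulously' adds information not in the original event.
(c) Entailed — 'watch' is an activity; 'was watching' entails that some watching happened, so 'watched' holds.
(d) Entailed — the narrative places the stirring before the rinsing.
(e) Not entailed — the narrative places the stirring before the rinsing, not after.

(c), (d)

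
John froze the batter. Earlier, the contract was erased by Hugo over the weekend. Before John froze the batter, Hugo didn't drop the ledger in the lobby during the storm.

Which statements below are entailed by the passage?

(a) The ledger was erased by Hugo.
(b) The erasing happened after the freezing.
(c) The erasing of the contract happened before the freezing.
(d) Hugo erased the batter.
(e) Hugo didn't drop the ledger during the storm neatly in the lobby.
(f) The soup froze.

(c), (e)

(a) Not entailed — Hugo erased the contract, not the ledger; the ledger belongs to the dropping event.
(b) Not entailed — the narrative places the erasing before the freezing, not after.
(c) Entailed — the narrative places the erasing before the freezing.
(d) Not entailed — Hugo erased the contract, not the batter; the batter belongs to the freezing event.
(e) Entailed — under negation, adding a further restriction is entailed: if no such dropping event occurred, none occurred neatly either.
(f) Not entailed — the batter is what froze, not the soup.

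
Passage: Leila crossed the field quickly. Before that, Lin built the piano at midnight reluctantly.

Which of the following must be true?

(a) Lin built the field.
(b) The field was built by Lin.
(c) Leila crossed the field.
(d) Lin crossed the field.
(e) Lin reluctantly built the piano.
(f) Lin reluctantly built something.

(a) Not entailed — Lin built the piano, not the field; the field belongs to the crossing event.
(b) Not entailed — Lin built the piano, not the field; the field belongs to the crossing event.
(c) Entailed — dropping 'quickly' leaves a sub-description the original still satisfies.
(d) Not entailed — the passage has Leila crossing the field, not Lin.
(e) Entailed — every conjunct here is already in the original building event.
(f) Entailed — dropping 'at midnight' and generalizing the patient leaves a sub-description the original still satisfies.

(c), (e), (f)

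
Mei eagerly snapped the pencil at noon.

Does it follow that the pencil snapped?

yes

'Mei snapped the pencil' is the causative; it entails the inchoative 'the pencil snapped'.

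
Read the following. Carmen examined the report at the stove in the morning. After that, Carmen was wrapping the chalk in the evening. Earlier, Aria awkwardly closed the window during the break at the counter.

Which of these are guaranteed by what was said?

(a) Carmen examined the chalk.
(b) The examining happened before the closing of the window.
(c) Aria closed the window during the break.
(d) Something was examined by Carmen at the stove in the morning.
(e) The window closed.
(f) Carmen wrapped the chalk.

(c), (d), (e)

(a) Not entailed — Carmen examined the report, not the chalk; the chalk belongs to the wrapping event.
(b) Not entailed — the narrative doesn't order the examining relative to the closing.
(c) Entailed — the original entails any weakening of itself; this just drops 'awkwardly', 'at the counter'.
(d) Entailed — the original entails any weakening of itself; this just generalizes the patient.
(e) Entailed — 'Aria closed the window' is causative; it entails the inchoative 'the window closed'.
(f) Not entailed — 'was wrapping' is progressive on an accomplishment; it does not entail the completed 'wrapped'.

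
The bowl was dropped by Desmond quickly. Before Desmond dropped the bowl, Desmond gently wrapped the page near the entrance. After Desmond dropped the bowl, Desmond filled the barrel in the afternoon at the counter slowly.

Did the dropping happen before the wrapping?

no

The narrative orders the wrapping before the dropping.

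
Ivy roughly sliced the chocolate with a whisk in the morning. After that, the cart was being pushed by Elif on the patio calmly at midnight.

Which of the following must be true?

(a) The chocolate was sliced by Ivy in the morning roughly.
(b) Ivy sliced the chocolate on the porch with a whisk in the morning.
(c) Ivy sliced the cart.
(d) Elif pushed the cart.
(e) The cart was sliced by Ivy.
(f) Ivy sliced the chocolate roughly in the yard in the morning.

(a), (d)

(a) Entailed — the original entails any weakening of itself; this just drops 'with a whisk'.
(b) Not entailed — 'on the porch' adds information not in the original event.
(c) Not entailed — Ivy sliced the chocolate, not the cart; the cart belongs to the pushing event.
(d) Entailed — 'push' is an activity; 'was pushing' entails that some pushing happened, so 'pushed' holds.
(e) Not entailed — Ivy sliced the chocolate, not the cart; the cart belongs to the pushing event.
(f) Not entailed — 'in the yard' adds information not in the original event.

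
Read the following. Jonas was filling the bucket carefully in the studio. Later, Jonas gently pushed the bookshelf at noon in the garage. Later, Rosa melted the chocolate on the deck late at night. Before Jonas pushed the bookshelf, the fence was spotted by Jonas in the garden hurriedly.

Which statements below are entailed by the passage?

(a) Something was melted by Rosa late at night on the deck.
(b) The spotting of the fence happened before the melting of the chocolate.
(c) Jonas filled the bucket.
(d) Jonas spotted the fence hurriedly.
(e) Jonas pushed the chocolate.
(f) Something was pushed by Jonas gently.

(a) Entailed — generalizing the patient leaves a sub-description the original still satisfies.
(b) Entailed — the narrative places the spotting before the melting.
(c) Not entailed — 'was filling' is progressive on an accomplishment; it does not entail the completed 'filled'.
(d) Entailed — dropping 'in the garden' leaves a sub-description the original still satisfies.
(e) Not entailed — Jonas pushed the bookshelf, not the chocolate; the chocolate belongs to the melting event.
(f) Entailed — this follows by dropping conjuncts from the pushing event's description.

(a), (b), (d), (f)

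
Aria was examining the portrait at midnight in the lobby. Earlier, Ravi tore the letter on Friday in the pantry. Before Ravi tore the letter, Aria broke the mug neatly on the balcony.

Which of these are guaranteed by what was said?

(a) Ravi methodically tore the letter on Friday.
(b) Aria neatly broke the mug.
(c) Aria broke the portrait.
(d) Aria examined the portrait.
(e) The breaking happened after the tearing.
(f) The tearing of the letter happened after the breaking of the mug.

(a) Not entailed — 'methodically' adds information not in the original event.
(b) Entailed — the original entails any weakening of itself; this just drops 'on the balcony'.
(c) Not entailed — Aria broke the mug, not the portrait; the portrait belongs to the examining event.
(d) Entailed — 'examine' is an activity; 'was examining' entails that some examining happened, so 'examined' holds.
(e) Not entailed — the narrative places the breaking before the tearing, not after.
(f) Entailed — the narrative places the breaking before the tearing.

(b), (d), (f)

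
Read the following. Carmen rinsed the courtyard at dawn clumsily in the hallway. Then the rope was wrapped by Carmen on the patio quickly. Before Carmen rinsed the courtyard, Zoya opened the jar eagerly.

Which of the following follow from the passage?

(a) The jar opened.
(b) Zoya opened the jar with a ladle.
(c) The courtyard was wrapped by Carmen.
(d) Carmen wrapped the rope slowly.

(a) Entailed — 'Zoya opened the jar' is causative; it entails the inchoative 'the jar opened'.
(b) Not entailed — 'with a ladle' adds information not in the original event.
(c) Not entailed — Carmen wrapped the rope, not the courtyard; the courtyard belongs to the rinsing event.
(d) Not entailed — 'slowly' adds a manner not in (and inconsistent with) the original.

(a)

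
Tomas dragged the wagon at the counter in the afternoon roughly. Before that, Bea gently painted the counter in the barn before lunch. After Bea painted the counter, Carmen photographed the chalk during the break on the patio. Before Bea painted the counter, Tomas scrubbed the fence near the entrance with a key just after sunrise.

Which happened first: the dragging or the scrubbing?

The connectives place the scrubbing before the dragging.

the scrubbing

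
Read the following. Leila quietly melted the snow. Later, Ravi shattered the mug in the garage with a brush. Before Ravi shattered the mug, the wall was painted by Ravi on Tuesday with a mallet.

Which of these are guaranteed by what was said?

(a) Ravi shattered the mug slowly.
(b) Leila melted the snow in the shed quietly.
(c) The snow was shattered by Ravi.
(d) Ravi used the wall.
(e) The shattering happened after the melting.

(a) Not entailed — 'slowly' adds information not in the original event.
(b) Not entailed — 'in the shed' adds information not in the original event.
(c) Not entailed — Ravi shattered the mug, not the snow; the snow belongs to the melting event.
(d) Not entailed — the wall is the patient, not an instrument — Ravi used a mallet.
(e) Entailed — the narrative places the melting before the shattering.

(e)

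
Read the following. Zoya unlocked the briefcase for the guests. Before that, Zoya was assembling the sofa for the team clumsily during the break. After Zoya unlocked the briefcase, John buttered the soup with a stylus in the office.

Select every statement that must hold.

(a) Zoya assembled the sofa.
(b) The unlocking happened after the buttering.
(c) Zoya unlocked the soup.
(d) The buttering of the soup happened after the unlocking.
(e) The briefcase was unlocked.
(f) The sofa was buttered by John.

(a) Not entailed — 'was assembling' is progressive on an accomplishment; it does not entail the completed 'assembled'.
(b) Not entailed — the narrative places the unlocking before the buttering, not after.
(c) Not entailed — Zoya unlocked the briefcase, not the soup; the soup belongs to the buttering event.
(d) Entailed — the narrative places the unlocking before the buttering.
(e) Entailed — dropping 'for the guests' and generalizing the agent leaves a sub-description the original still satisfies.
(f) Not entailed — John buttered the soup, not the sofa; the sofa belongs to the assembling event.

(d), (e)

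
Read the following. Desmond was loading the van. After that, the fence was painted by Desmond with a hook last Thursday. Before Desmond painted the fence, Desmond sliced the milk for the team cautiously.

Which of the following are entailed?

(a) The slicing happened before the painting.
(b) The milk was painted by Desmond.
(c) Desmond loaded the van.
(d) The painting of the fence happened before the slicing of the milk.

(a)

(a) Entailed — the narrative places the slicing before the painting.
(b) Not entailed — Desmond painted the fence, not the milk; the milk belongs to the slicing event.
(c) Not entailed — 'was loading' is progressive on an accomplishment; it does not entail the completed 'loaded'.
(d) Not entailed — the narrative places the slicing before the painting, not after.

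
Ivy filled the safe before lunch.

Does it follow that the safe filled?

yes

'Ivy filled the safe' is the causative; it entails the inchoative 'the safe filled'.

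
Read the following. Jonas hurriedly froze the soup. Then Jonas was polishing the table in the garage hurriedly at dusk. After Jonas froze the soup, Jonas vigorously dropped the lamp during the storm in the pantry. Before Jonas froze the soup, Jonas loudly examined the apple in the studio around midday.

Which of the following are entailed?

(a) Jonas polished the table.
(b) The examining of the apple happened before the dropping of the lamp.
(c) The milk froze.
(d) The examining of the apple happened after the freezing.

(a), (b)

(a) Entailed — 'polish' is an activity; 'was polishing' entails that some polishing happened, so 'polished' holds.
(b) Entailed — the narrative places the examining before the dropping.
(c) Not entailed — the soup is what froze, not the milk.
(d) Not entailed — the narrative places the examining before the freezing, not after.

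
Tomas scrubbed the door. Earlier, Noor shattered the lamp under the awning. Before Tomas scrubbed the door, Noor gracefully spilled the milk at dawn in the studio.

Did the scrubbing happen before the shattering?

The narrative orders the shattering before the scrubbing.

no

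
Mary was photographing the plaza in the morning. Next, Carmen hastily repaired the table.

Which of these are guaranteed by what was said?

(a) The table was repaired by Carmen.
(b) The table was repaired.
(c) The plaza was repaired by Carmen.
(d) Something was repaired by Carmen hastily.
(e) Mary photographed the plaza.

(a), (b), (d)

(a) Entailed — dropping 'hastily' leaves a sub-description the original still satisfies.
(b) Entailed — every conjunct here is already in the original repairing event.
(c) Not entailed — Carmen repaired the table, not the plaza; the plaza belongs to the photographing event.
(d) Entailed — generalizing the patient leaves a sub-description the original still satisfies.
(e) Not entailed — 'was photographing' is progressive on an accomplishment; it does not entail the completed 'photographed'.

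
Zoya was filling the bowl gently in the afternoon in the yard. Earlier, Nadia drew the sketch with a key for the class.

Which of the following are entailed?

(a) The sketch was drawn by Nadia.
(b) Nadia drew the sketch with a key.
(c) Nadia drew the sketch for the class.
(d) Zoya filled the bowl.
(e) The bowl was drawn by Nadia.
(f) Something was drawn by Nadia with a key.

(a), (b), (c), (f)

(a) Entailed — dropping 'for the class', 'with a key' leaves a sub-description the original still satisfies.
(b) Entailed — the original entails any weakening of itself; this just drops 'for the class'.
(c) Entailed — the original entails any weakening of itself; this just drops 'with a key'.
(d) Not entailed — 'was filling' is progressive on an accomplishment; it does not entail the completed 'filled'.
(e) Not entailed — Nadia drew the sketch, not the bowl; the bowl belongs to the filling event.
(f) Entailed — every conjunct here is already in the original drawing event.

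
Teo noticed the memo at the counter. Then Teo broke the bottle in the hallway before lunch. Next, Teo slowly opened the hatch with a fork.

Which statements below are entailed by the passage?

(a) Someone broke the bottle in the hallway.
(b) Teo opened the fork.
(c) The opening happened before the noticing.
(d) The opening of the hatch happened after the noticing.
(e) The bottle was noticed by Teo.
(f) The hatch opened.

(a) Entailed — every conjunct here is already in the original breaking event.
(b) Not entailed — the fork is the instrument, not what was opened.
(c) Not entailed — the narrative places the noticing before the opening, not after.
(d) Entailed — the narrative places the noticing before the opening.
(e) Not entailed — Teo noticed the memo, not the bottle; the bottle belongs to the breaking event.
(f) Entailed — 'Teo opened the hatch' is causative; it entails the inchoative 'the hatch opened'.

(a), (d), (f)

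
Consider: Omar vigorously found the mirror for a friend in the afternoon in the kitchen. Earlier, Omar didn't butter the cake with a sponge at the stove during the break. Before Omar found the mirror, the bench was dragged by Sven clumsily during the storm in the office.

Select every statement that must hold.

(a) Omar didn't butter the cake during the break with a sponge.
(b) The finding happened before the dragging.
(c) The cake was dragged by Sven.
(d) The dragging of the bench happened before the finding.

(d)

(a) Not entailed — dropping 'at the stove' under negation is not valid — the original leaves open that Omar buttered the cake some other way.
(b) Not entailed — the narrative places the dragging before the finding, not after.
(c) Not entailed — Sven dragged the bench, not the cake; the cake belongs to the buttering event.
(d) Entailed — the narrative places the dragging before the finding.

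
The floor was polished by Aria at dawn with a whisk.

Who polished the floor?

'Aria' marks the agent of the polishing event.

Aria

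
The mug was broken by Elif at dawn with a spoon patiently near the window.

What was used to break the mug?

a spoon

'with a spoon' marks the instrument of the breaking event.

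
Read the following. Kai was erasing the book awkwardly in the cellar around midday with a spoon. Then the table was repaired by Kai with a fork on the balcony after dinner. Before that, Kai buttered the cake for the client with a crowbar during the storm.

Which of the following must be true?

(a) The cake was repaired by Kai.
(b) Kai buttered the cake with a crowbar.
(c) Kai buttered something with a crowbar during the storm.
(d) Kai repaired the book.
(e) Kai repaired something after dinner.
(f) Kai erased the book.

(a) Not entailed — Kai repaired the table, not the cake; the cake belongs to the buttering event.
(b) Entailed — dropping 'for the client', 'during the storm' leaves a sub-description the original still satisfies.
(c) Entailed — every conjunct here is already in the original buttering event.
(d) Not entailed — Kai repaired the table, not the book; the book belongs to the erasing event.
(e) Entailed — this follows by dropping conjuncts from the repairing event's description.
(f) Not entailed — 'was erasing' is progressive on an accomplishment; it does not entail the completed 'erased'.

(b), (c), (e)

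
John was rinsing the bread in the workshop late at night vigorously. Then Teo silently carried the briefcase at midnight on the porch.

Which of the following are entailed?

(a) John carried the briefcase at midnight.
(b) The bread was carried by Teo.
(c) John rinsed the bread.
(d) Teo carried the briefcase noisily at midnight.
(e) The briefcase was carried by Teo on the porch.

(c), (e)

(a) Not entailed — the passage has Teo carrying the briefcase, not John.
(b) Not entailed — Teo carried the briefcase, not the bread; the bread belongs to the rinsing event.
(c) Entailed — 'rinse' is an activity; 'was rinsing' entails that some rinsing happened, so 'rinsed' holds.
(d) Not entailed — 'noisily' adds a manner not in (and inconsistent with) the original.
(e) Entailed — every conjunct here is already in the original carrying event.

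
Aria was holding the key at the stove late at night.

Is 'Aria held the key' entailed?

'hold' is atelic; if Aria was holding the key, then Aria held the key (for some time).

yes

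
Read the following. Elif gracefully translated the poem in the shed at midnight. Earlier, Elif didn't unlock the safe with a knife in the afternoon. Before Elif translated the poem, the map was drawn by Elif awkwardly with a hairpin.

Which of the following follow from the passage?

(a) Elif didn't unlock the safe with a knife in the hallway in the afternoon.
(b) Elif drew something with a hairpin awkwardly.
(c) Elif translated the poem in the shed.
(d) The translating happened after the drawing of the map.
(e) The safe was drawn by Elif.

(a) Entailed — under negation, adding a further restriction is entailed: if no such unlocking event occurred, none occurred in the hallway either.
(b) Entailed — the original entails any weakening of itself; this just generalizes the patient.
(c) Entailed — the original entails any weakening of itself; this just drops 'gracefully', 'at midnight'.
(d) Entailed — the narrative places the drawing before the translating.
(e) Not entailed — Elif drew the map, not the safe; the safe belongs to the unlocking event.

(a), (b), (c), (d)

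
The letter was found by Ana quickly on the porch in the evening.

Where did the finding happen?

'on the porch' marks the location of the finding event.

on the porch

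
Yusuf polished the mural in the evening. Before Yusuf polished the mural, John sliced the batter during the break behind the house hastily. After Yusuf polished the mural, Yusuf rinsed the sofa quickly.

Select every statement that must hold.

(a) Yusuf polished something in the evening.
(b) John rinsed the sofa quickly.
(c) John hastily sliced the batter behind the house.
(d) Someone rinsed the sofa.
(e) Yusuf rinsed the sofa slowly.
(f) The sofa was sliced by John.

(a), (c), (d)

(a) Entailed — the original entails any weakening of itself; this just generalizes the patient.
(b) Not entailed — the passage has Yusuf rinsing the sofa, not John.
(c) Entailed — every conjunct here is already in the original slicing event.
(d) Entailed — the original entails any weakening of itself; this just drops 'quickly' and generalizes the agent.
(e) Not entailed — 'slowly' adds a manner not in (and inconsistent with) the original.
(f) Not entailed — John sliced the batter, not the sofa; the sofa belongs to the rinsing event.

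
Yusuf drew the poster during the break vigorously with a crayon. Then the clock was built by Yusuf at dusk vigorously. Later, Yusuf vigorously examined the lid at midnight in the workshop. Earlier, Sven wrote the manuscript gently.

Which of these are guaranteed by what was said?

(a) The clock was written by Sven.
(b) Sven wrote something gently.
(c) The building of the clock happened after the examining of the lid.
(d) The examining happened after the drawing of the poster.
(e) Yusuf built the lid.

(b), (d)

(a) Not entailed — Sven wrote the manuscript, not the clock; the clock belongs to the building event.
(b) Entailed — the original entails any weakening of itself; this just generalizes the patient.
(c) Not entailed — the narrative places the building before the examining, not after.
(d) Entailed — the narrative places the drawing before the examining.
(e) Not entailed — Yusuf built the clock, not the lid; the lid belongs to the examining event.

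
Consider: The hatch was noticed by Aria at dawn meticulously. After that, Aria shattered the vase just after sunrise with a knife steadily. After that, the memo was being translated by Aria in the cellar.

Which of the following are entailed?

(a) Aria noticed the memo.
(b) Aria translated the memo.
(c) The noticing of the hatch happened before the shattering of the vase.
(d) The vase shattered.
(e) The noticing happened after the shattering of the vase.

(a) Not entailed — Aria noticed the hatch, not the memo; the memo belongs to the translating event.
(b) Not entailed — 'was translating' is progressive on an accomplishment; it does not entail the completed 'translated'.
(c) Entailed — the narrative places the noticing before the shattering.
(d) Entailed — 'Aria shattered the vase' is causative; it entails the inchoative 'the vase shattered'.
(e) Not entailed — the narrative places the noticing before the shattering, not after.

(c), (d)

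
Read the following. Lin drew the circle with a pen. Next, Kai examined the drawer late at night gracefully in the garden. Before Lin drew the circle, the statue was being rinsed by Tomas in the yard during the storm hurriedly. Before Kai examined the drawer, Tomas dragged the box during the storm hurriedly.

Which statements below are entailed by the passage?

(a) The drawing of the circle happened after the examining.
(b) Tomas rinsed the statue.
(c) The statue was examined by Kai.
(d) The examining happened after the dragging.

(b), (d)

(a) Not entailed — the narrative places the drawing before the examining, not after.
(b) Entailed — 'rinse' is an activity; 'was rinsing' entails that some rinsing happened, so 'rinsed' holds.
(c) Not entailed — Kai examined the drawer, not the statue; the statue belongs to the rinsing event.
(d) Entailed — the narrative places the dragging before the examining.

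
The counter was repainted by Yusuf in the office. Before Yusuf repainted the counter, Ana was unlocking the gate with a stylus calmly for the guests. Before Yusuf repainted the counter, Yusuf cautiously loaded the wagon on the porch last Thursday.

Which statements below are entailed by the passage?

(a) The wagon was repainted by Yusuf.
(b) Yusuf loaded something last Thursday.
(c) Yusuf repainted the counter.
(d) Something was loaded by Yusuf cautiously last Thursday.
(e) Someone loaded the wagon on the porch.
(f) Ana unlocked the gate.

(b), (c), (d), (e)

(a) Not entailed — Yusuf repainted the counter, not the wagon; the wagon belongs to the loading event.
(b) Entailed — every conjunct here is already in the original loading event.
(c) Entailed — every conjunct here is already in the original repainting event.
(d) Entailed — dropping 'on the porch' and generalizing the patient leaves a sub-description the original still satisfies.
(e) Entailed — this follows by dropping conjuncts from the loading event's description.
(f) Not entailed — 'was unlocking' is progressive on an accomplishment; it does not entail the completed 'unlocked'.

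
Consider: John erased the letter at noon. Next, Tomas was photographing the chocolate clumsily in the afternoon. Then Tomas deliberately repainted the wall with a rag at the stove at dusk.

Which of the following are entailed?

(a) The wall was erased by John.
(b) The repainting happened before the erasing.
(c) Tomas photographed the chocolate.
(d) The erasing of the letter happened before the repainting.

(a) Not entailed — John erased the letter, not the wall; the wall belongs to the repainting event.
(b) Not entailed — the narrative places the erasing before the repainting, not after.
(c) Not entailed — 'was photographing' is progressive on an accomplishment; it does not entail the completed 'photographed'.
(d) Entailed — the narrative places the erasing before the repainting.

(d)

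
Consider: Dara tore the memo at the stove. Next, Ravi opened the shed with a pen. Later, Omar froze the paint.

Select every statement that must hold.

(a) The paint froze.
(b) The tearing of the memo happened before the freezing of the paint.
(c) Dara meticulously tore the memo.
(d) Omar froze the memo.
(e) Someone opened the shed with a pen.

(a), (b), (e)

(a) Entailed — 'Omar froze the paint' is causative; it entails the inchoative 'the paint froze'.
(b) Entailed — the narrative places the tearing before the freezing.
(c) Not entailed — 'meticulously' adds information not in the original event.
(d) Not entailed — Omar froze the paint, not the memo; the memo belongs to the tearing event.
(e) Entailed — this follows by dropping conjuncts from the opening event's description.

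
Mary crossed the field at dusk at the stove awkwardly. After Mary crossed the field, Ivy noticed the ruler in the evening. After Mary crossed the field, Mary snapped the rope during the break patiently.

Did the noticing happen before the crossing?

no

The narrative orders the crossing before the noticing.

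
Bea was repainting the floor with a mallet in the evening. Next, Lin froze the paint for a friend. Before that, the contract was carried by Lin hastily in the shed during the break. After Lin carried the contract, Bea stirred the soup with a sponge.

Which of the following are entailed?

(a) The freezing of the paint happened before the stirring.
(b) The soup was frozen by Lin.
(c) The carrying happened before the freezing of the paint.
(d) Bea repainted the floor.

(c)

(a) Not entailed — the narrative doesn't order the freezing relative to the stirring.
(b) Not entailed — Lin froze the paint, not the soup; the soup belongs to the stirring event.
(c) Entailed — the narrative places the carrying before the freezing.
(d) Not entailed — 'was repainting' is progressive on an accomplishment; it does not entail the completed 'repainted'.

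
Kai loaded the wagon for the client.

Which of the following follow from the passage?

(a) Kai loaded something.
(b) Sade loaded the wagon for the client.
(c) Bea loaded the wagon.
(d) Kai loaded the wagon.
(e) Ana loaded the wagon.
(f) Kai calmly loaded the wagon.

(a), (d)

(a) Entailed — every conjunct here is already in the original loading event.
(b) Not entailed — the passage has Kai loading the wagon, not Sade.
(c) Not entailed — the passage has Kai loading the wagon, not Bea.
(d) Entailed — every conjunct here is already in the original loading event.
(e) Not entailed — the passage has Kai loading the wagon, not Ana.
(f) Not entailed — 'calmly' adds information not in the original event.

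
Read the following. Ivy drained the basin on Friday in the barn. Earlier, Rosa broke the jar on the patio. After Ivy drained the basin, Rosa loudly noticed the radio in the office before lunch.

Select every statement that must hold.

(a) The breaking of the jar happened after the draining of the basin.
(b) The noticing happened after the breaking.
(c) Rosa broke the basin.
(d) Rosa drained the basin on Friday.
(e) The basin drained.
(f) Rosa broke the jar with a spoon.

(a) Not entailed — the narrative places the breaking before the draining, not after.
(b) Entailed — the narrative places the breaking before the noticing.
(c) Not entailed — Rosa broke the jar, not the basin; the basin belongs to the draining event.
(d) Not entailed — the passage has Ivy draining the basin, not Rosa.
(e) Entailed — 'Ivy drained the basin' is causative; it entails the inchoative 'the basin drained'.
(f) Not entailed — 'with a spoon' adds information not in the original event.

(b), (e)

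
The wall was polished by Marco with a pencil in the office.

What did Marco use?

a pencil

'with a pencil' marks the instrument of the polishing event.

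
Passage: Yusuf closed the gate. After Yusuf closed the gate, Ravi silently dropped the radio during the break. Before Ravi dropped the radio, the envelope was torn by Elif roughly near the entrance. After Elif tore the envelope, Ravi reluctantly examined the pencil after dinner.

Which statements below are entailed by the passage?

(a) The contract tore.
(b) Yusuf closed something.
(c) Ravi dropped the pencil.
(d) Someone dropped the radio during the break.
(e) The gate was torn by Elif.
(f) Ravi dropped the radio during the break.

(b), (d), (f)

(a) Not entailed — the envelope is what tore, not the contract.
(b) Entailed — this follows by dropping conjuncts from the closing event's description.
(c) Not entailed — Ravi dropped the radio, not the pencil; the pencil belongs to the examining event.
(d) Entailed — dropping 'silently' and generalizing the agent leaves a sub-description the original still satisfies.
(e) Not entailed — Elif tore the envelope, not the gate; the gate belongs to the closing event.
(f) Entailed — every conjunct here is already in the original dropping event.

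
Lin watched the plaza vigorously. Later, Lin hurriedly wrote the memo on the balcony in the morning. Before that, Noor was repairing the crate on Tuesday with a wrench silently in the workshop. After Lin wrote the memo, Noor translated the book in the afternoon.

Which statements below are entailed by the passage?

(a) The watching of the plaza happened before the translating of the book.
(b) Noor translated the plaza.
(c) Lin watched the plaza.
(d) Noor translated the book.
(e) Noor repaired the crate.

(a), (c), (d)

(a) Entailed — the narrative places the watching before the translating.
(b) Not entailed — Noor translated the book, not the plaza; the plaza belongs to the watching event.
(c) Entailed — the original entails any weakening of itself; this just drops 'vigorously'.
(d) Entailed — the original entails any weakening of itself; this just drops 'in the afternoon'.
(e) Not entailed — 'was repairing' is progressive on an accomplishment; it does not entail the completed 'repaired'.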